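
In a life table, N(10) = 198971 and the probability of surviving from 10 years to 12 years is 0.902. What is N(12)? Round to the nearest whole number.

179472

N(12) = N(10) × p = 198971 × 0.902 = 179472.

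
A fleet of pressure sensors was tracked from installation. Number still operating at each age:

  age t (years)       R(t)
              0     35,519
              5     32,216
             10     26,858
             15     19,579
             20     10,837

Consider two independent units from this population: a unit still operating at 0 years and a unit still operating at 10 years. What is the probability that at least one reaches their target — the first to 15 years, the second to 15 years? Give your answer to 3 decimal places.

p₁ = R(15)/R(0) = 19,579/35,519 = 0.551226; p₂ = R(15)/R(10) = 19,579/26,858 = 0.728982.
P(at least one) = 1 − (1−p₁)(1−p₂) = 1 − 0.448774 × 0.271018 = 0.878374.

0.878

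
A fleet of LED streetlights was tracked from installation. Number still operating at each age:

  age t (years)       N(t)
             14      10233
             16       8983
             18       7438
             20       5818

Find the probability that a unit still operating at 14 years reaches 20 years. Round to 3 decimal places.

0.569

The conditional survival probability is N(20)/N(14) = 5818/10233 = 0.568553.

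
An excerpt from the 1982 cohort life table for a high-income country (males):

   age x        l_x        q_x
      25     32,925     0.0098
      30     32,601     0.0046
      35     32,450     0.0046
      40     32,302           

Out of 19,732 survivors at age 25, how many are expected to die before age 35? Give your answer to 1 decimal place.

The relevant probability is 1 − 32,450/32,925 = 0.014427.
Expected number = 19,732 × 0.014427 = 284.7.

284.7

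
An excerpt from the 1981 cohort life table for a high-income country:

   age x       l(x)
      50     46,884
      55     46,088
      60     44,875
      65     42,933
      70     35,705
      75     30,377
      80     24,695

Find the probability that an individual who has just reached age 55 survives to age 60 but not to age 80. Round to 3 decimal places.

This is the probability of reaching 60 but not 80, conditional on being alive at 55: (l(60) − l(80)) / l(55).
= (44,875 − 24,695) / 46,088 = 20,180 / 46,088 = 0.437858.

0.438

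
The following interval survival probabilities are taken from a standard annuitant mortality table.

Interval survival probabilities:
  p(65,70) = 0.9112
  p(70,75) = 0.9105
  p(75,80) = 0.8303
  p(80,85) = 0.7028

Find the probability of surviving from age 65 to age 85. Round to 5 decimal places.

0.48413

Chaining the interval survival probabilities: 0.9112 × 0.9105 × 0.8303 × 0.7028.
= 0.484128.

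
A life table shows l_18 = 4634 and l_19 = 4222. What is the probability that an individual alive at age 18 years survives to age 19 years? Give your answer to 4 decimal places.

The conditional survival probability is l_19/l_18 = 4222/4634 = 0.911092.

0.9111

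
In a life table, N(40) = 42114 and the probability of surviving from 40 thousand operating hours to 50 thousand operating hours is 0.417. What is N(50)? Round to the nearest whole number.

N(50) = N(40) × p = 42114 × 0.417 = 17562.

17562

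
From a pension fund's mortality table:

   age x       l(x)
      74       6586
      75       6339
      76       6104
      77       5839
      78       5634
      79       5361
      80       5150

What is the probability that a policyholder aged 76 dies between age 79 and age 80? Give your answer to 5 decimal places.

0.03457

This is the probability of reaching 79 but not 80, conditional on being alive at 76: (l(79) − l(80)) / l(76).
= (5361 − 5150) / 6104 = 211 / 6104 = 0.034567.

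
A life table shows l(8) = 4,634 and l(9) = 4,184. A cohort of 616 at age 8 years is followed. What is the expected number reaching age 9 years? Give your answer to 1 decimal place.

556.2

The relevant probability is 4,184/4,634 = 0.902892.
Expected number = 616 × 0.902892 = 556.2.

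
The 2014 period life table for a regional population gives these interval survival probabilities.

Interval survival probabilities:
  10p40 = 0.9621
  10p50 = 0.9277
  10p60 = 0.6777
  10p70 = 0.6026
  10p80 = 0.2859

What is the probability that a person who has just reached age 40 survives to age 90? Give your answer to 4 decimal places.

0.1042

Survival from 40 to 90 is the product of surviving each interval: 0.9621 × 0.9277 × 0.6777 × 0.6026 × 0.2859.
= 0.104210.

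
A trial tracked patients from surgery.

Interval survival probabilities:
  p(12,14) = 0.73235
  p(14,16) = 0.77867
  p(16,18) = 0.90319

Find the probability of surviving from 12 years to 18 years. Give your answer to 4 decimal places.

0.5151

Survival from 12 to 18 is the product of surviving each interval: 0.73235 × 0.77867 × 0.90319.
= 0.515052.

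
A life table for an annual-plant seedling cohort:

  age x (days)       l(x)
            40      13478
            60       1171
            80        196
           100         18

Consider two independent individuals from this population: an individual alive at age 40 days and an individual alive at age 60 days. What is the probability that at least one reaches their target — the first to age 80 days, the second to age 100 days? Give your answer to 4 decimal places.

0.0297

p₁ = l(80)/l(40) = 196/13478 = 0.014542; p₂ = l(100)/l(60) = 18/1171 = 0.015371.
P(at least one) = 1 − (1−p₁)(1−p₂) = 1 − 0.985458 × 0.984629 = 0.029689.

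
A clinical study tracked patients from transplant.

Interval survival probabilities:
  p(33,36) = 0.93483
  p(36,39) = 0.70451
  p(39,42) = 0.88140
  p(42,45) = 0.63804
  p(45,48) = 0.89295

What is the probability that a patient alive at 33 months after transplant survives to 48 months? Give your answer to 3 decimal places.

Survival from 33 to 48 is the product of surviving each interval: 0.93483 × 0.70451 × 0.88140 × 0.63804 × 0.89295.
= 0.330726.

0.331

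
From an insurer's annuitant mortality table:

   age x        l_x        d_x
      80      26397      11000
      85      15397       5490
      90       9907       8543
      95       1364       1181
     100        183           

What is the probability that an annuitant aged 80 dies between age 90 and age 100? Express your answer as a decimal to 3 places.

0.368

We want 10|10q80 = (l_90 − l_100)/l_80.
This is the probability of reaching 90 but not 100, conditional on being alive at 80: (l_90 − l_100) / l_80.
= (9907 − 183) / 26397 = 9724 / 26397 = 0.368375.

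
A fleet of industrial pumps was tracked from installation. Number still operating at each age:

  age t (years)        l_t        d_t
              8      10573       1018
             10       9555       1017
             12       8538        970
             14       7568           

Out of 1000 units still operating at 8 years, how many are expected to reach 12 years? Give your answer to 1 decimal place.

807.5

The relevant probability is 8538/10573 = 0.807529.
Expected number = 1000 × 0.807529 = 807.5.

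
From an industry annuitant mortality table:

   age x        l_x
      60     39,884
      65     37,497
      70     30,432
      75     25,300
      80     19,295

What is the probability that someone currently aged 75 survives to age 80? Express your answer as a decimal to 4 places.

We want 5p75 = l_80/l_75.
The conditional survival probability is l_80/l_75 = 19,295/25,300 = 0.762648.

0.7626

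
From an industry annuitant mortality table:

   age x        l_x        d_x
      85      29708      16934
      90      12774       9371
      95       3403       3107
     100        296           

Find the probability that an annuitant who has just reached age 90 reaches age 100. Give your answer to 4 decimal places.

The conditional survival probability is l_100/l_90 = 296/12774 = 0.023172.

0.0232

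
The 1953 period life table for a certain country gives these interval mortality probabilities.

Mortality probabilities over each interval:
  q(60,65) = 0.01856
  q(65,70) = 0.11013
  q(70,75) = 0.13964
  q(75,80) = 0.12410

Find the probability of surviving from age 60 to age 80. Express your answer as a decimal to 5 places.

Chaining the interval survival probabilities: (1 − 0.01856) × (1 − 0.11013) × (1 − 0.13964) × (1 − 0.12410).
= 0.98144 × 0.88987 × 0.86036 × 0.87590 = 0.658150.

0.65815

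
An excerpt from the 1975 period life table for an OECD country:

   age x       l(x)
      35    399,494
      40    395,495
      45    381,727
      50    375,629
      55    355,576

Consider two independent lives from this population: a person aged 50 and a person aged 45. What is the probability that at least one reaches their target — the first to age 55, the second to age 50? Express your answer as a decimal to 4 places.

0.9991

p₁ = l(55)/l(50) = 355,576/375,629 = 0.946615; p₂ = l(50)/l(45) = 375,629/381,727 = 0.984025.
P(at least one) = 1 − (1−p₁)(1−p₂) = 1 − 0.053385 × 0.015975 = 0.999147.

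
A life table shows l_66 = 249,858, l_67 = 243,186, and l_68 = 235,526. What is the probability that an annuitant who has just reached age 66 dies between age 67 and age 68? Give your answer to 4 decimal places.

We want 1|1q66 = (l_67 − l_68)/l_66.
This is the probability of reaching 67 but not 68, conditional on being alive at 66: (l_67 − l_68) / l_66.
= (243,186 − 235,526) / 249,858 = 7,660 / 249,858 = 0.030657.

0.0307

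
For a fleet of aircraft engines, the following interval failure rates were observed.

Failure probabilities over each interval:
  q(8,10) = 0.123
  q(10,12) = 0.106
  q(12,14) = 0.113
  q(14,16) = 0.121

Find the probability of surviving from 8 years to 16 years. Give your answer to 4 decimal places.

Survival from 8 to 16 is the product of surviving each interval: (1 − 0.123) × (1 − 0.106) × (1 − 0.113) × (1 − 0.121).
= 0.877 × 0.894 × 0.887 × 0.879 = 0.611293.

0.6113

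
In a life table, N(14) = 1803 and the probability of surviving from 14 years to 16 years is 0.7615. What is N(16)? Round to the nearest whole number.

1373

N(16) = N(14) × p = 1803 × 0.7615 = 1373.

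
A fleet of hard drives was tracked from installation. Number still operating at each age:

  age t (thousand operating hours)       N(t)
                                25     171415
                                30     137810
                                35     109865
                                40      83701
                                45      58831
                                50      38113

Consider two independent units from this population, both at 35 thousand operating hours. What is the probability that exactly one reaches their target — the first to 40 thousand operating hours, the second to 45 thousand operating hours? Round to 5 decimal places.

p₁ = N(40)/N(35) = 83701/109865 = 0.761853; p₂ = N(45)/N(35) = 58831/109865 = 0.535484.
P(exactly one) = p₁(1−p₂) + (1−p₁)p₂ = 0.353893 + 0.127524 = 0.481417.

0.48142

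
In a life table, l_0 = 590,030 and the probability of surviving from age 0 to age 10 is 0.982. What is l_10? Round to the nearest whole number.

579409

l_10 = l_0 × p = 590,030 × 0.982 = 579409.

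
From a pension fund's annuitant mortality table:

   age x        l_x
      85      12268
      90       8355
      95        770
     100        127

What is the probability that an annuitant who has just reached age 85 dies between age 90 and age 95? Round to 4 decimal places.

0.6183

This is the probability of reaching 90 but not 95, conditional on being alive at 85: (l_90 − l_95) / l_85.
= (8355 − 770) / 12268 = 7585 / 12268 = 0.618275.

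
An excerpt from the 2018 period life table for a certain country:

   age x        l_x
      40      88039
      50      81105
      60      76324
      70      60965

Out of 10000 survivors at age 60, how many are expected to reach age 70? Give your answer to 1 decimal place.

The relevant probability is 60965/76324 = 0.798766.
Expected number = 10000 × 0.798766 = 7987.7.

7987.7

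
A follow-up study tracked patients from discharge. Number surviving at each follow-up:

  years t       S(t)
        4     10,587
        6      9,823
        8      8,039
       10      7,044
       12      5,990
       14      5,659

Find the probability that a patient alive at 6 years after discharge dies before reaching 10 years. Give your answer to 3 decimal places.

P(die before 10 | alive at 6) = 1 − S(10)/S(6) = 1 − 7,044/9,823 = (2,779)/9,823 = 0.282907.

0.283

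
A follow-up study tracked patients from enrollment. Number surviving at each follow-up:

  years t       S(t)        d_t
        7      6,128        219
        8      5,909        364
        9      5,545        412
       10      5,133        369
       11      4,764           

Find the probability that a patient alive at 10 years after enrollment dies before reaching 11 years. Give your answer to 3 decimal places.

P(die before 11 | alive at 10) = 1 − S(11)/S(10) = 1 − 4,764/5,133 = (369)/5,133 = 0.071888.

0.072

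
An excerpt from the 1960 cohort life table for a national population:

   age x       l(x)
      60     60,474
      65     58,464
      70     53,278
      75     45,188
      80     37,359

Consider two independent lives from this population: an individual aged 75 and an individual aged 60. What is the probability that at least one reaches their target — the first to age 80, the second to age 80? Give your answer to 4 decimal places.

p₁ = l(80)/l(75) = 37,359/45,188 = 0.826746; p₂ = l(80)/l(60) = 37,359/60,474 = 0.617770.
P(at least one) = 1 − (1−p₁)(1−p₂) = 1 − 0.173254 × 0.382230 = 0.933777.

0.9338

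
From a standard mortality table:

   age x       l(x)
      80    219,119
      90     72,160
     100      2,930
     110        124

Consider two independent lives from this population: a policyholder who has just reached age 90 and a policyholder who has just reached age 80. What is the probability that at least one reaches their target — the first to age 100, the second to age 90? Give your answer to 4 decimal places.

p₁ = l(100)/l(90) = 2,930/72,160 = 0.040604; p₂ = l(90)/l(80) = 72,160/219,119 = 0.329319.
P(at least one) = 1 − (1−p₁)(1−p₂) = 1 − 0.959396 × 0.670681 = 0.356551.

0.3566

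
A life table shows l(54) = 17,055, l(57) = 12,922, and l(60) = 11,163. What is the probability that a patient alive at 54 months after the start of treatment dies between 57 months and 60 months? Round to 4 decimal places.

0.1031

This is the probability of reaching 57 but not 60, conditional on being alive at 54: (l(57) − l(60)) / l(54).
= (12,922 − 11,163) / 17,055 = 1,759 / 17,055 = 0.103137.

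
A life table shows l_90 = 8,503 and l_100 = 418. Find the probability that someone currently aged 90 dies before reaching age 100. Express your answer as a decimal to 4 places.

0.9508

P(die before 100 | alive at 90) = 1 − l_100/l_90 = 1 − 418/8,503 = (8,085)/8,503 = 0.950841.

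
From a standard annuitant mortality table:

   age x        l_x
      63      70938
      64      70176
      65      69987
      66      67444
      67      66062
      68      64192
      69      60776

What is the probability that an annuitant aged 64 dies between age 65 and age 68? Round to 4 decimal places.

We want 1|3q64 = (l_65 − l_68)/l_64.
This is the probability of reaching 65 but not 68, conditional on being alive at 64: (l_65 − l_68) / l_64.
= (69987 − 64192) / 70176 = 5795 / 70176 = 0.082578.

0.0826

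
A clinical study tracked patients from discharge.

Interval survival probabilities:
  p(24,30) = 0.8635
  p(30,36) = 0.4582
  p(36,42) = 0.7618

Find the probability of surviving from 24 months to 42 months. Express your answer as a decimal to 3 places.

P(survive 24→42) = 0.8635 × 0.4582 × 0.7618.
= 0.301411.

0.301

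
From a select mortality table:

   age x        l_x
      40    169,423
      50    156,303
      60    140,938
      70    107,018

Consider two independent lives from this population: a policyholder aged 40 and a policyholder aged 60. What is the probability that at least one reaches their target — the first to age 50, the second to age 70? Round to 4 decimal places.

0.9814

p₁ = l_50/l_40 = 156,303/169,423 = 0.922561; p₂ = l_70/l_60 = 107,018/140,938 = 0.759327.
P(at least one) = 1 − (1−p₁)(1−p₂) = 1 − 0.077439 × 0.240673 = 0.981363.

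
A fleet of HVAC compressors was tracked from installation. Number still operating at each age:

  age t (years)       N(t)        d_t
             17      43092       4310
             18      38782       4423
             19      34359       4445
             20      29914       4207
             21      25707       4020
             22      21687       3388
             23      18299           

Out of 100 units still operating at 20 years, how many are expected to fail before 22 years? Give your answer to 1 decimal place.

The relevant probability is 1 − 21687/29914 = 0.275022.
Expected number = 100 × 0.275022 = 27.5.

27.5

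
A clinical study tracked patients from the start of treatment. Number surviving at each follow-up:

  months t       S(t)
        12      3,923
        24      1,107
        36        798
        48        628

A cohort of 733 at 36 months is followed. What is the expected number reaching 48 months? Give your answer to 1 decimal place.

576.8

The relevant probability is 628/798 = 0.786967.
Expected number = 733 × 0.786967 = 576.8.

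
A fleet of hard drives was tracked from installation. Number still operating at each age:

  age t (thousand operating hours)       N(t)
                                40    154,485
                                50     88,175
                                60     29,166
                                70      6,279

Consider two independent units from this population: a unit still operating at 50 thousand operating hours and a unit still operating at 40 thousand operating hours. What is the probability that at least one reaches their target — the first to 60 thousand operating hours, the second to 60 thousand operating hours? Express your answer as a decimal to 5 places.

0.45712

p₁ = N(60)/N(50) = 29,166/88,175 = 0.330774; p₂ = N(60)/N(40) = 29,166/154,485 = 0.188795.
P(at least one) = 1 − (1−p₁)(1−p₂) = 1 − 0.669226 × 0.811205 = 0.457121.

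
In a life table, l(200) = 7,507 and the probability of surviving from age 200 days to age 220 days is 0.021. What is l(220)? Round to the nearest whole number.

l(220) = l(200) × p = 7,507 × 0.021 = 158.

158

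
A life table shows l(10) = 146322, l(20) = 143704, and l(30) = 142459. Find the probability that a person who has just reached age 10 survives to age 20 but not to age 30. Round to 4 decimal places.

0.0085

This is the probability of reaching 20 but not 30, conditional on being alive at 10: (l(20) − l(30)) / l(10).
= (143704 − 142459) / 146322 = 1245 / 146322 = 0.008509.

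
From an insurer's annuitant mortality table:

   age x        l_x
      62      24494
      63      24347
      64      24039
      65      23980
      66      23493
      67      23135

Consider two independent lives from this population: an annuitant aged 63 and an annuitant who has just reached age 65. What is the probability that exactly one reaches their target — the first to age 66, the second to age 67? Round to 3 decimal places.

0.068

p₁ = l_66/l_63 = 23493/24347 = 0.964924; p₂ = l_67/l_65 = 23135/23980 = 0.964762.
P(exactly one) = p₁(1−p₂) + (1−p₁)p₂ = 0.034002 + 0.033840 = 0.067842.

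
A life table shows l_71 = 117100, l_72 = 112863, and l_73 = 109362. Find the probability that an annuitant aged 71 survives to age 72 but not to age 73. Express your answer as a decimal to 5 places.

0.02990

We want 1|1q71 = (l_72 − l_73)/l_71.
This is the probability of reaching 72 but not 73, conditional on being alive at 71: (l_72 − l_73) / l_71.
= (112863 − 109362) / 117100 = 3501 / 117100 = 0.029898.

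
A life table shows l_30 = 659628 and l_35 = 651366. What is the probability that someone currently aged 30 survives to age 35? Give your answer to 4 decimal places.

The conditional survival probability is l_35/l_30 = 651366/659628 = 0.987475.

0.9875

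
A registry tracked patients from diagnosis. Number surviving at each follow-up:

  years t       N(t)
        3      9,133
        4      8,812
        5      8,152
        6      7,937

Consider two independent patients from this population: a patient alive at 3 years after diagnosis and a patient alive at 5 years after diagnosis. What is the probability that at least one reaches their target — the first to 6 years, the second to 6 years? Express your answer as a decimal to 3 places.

p₁ = N(6)/N(3) = 7,937/9,133 = 0.869046; p₂ = N(6)/N(5) = 7,937/8,152 = 0.973626.
P(at least one) = 1 − (1−p₁)(1−p₂) = 1 − 0.130954 × 0.026374 = 0.996546.

0.997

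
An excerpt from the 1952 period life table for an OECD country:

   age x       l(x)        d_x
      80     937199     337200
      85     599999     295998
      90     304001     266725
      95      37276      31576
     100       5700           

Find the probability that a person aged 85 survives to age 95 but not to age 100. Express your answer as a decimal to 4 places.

This is the probability of reaching 95 but not 100, conditional on being alive at 85: (l(95) − l(100)) / l(85).
= (37276 − 5700) / 599999 = 31576 / 599999 = 0.052627.

0.0526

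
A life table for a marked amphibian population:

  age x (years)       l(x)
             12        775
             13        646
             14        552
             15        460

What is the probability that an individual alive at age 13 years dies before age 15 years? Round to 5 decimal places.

P(die before 15 | alive at 13) = 1 − l(15)/l(13) = 1 − 460/646 = (186)/646 = 0.287926.

0.28793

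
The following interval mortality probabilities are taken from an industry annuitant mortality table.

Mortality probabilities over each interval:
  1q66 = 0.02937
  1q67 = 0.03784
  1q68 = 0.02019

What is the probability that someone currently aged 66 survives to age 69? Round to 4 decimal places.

3p66 = (1 − 0.02937) × (1 − 0.03784) × (1 − 0.02019).
= 0.97063 × 0.96216 × 0.97981 = 0.915046.

0.9150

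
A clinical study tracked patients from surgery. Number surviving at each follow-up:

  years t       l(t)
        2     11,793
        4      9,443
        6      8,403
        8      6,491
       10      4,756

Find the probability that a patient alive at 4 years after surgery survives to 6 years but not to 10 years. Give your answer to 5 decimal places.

This is the probability of reaching 6 but not 10, conditional on being alive at 4: (l(6) − l(10)) / l(4).
= (8,403 − 4,756) / 9,443 = 3,647 / 9,443 = 0.386212.

0.38621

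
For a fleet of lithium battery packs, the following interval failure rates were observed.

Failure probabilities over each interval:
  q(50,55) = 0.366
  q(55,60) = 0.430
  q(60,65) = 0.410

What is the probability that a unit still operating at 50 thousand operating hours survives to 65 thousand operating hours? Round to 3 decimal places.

Chaining the interval survival probabilities: (1 − 0.366) × (1 − 0.430) × (1 − 0.410).
= 0.634 × 0.570 × 0.590 = 0.213214.

0.213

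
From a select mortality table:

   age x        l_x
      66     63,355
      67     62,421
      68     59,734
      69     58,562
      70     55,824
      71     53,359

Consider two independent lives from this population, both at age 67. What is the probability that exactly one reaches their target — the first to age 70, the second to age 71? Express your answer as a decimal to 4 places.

p₁ = l_70/l_67 = 55,824/62,421 = 0.894314; p₂ = l_71/l_67 = 53,359/62,421 = 0.854824.
P(exactly one) = p₁(1−p₂) + (1−p₁)p₂ = 0.129833 + 0.090343 = 0.220176.

0.2202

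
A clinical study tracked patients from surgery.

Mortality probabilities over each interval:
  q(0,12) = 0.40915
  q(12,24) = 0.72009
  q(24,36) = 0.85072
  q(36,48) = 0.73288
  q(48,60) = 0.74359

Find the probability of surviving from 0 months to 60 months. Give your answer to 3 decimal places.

P(survive 0→60) = (1 − 0.40915) × (1 − 0.72009) × (1 − 0.85072) × (1 − 0.73288) × (1 − 0.74359).
= 0.59085 × 0.27991 × 0.14928 × 0.26712 × 0.25641 = 0.001691.

0.002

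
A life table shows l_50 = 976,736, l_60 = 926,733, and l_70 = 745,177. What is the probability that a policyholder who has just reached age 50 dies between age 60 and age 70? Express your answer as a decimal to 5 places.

We want 10|10q50 = (l_60 − l_70)/l_50.
This is the probability of reaching 60 but not 70, conditional on being alive at 50: (l_60 − l_70) / l_50.
= (926,733 − 745,177) / 976,736 = 181,556 / 976,736 = 0.185880.

0.18588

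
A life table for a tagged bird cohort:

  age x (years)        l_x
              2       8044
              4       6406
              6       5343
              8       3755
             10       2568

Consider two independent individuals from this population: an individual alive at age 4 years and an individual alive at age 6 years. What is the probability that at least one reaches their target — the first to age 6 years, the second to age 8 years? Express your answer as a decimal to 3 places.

p₁ = l_6/l_4 = 5343/6406 = 0.834062; p₂ = l_8/l_6 = 3755/5343 = 0.702789.
P(at least one) = 1 − (1−p₁)(1−p₂) = 1 − 0.165938 × 0.297211 = 0.950681.

0.951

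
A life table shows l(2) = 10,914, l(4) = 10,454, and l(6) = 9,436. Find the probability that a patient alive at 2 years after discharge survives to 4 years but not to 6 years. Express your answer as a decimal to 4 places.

This is the probability of reaching 4 but not 6, conditional on being alive at 2: (l(4) − l(6)) / l(2).
= (10,454 − 9,436) / 10,914 = 1,018 / 10,914 = 0.093275.

0.0933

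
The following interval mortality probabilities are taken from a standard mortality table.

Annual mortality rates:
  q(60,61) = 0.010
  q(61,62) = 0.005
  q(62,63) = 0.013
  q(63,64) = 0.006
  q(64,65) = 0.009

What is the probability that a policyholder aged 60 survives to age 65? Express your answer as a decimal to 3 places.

Chaining the interval survival probabilities: (1 − 0.010) × (1 − 0.005) × (1 − 0.013) × (1 − 0.006) × (1 − 0.009).
= 0.990 × 0.995 × 0.987 × 0.994 × 0.991 = 0.957713.

0.958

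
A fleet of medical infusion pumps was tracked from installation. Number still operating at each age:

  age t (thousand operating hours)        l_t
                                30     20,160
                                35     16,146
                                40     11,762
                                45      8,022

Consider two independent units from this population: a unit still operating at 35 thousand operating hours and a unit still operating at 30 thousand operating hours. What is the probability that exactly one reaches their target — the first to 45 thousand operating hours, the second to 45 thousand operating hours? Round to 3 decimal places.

0.499

p₁ = l_45/l_35 = 8,022/16,146 = 0.496841; p₂ = l_45/l_30 = 8,022/20,160 = 0.397917.
P(exactly one) = p₁(1−p₂) + (1−p₁)p₂ = 0.299140 + 0.200216 = 0.499355.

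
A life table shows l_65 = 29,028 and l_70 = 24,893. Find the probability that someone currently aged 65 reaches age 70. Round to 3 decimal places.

We want 5p65 = l_70/l_65.
The conditional survival probability is l_70/l_65 = 24,893/29,028 = 0.857551.

0.858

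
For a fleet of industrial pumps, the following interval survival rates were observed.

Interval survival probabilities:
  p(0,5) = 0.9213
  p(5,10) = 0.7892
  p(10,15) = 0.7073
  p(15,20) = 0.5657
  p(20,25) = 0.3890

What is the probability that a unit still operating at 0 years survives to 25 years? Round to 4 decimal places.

Survival from 0 to 25 is the product of surviving each interval: 0.9213 × 0.7892 × 0.7073 × 0.5657 × 0.3890.
= 0.113169.

0.1132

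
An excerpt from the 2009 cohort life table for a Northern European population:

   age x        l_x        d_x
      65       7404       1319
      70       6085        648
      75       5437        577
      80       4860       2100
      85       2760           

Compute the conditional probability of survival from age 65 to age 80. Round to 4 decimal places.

We want 15p65 = l_80/l_65.
The conditional survival probability is l_80/l_65 = 4860/7404 = 0.656402.

0.6564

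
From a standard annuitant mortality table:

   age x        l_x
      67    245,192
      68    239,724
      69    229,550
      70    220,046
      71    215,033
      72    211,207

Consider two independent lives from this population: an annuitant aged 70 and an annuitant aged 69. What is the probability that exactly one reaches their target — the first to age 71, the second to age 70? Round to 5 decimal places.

0.06230

p₁ = l_71/l_70 = 215,033/220,046 = 0.977218; p₂ = l_70/l_69 = 220,046/229,550 = 0.958597.
P(exactly one) = p₁(1−p₂) + (1−p₁)p₂ = 0.040460 + 0.021839 = 0.062299.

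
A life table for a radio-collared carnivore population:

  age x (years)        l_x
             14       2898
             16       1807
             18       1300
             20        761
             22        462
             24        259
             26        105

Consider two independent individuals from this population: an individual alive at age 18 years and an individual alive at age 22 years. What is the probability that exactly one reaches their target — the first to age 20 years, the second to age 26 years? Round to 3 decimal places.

p₁ = l_20/l_18 = 761/1300 = 0.585385; p₂ = l_26/l_22 = 105/462 = 0.227273.
P(exactly one) = p₁(1−p₂) + (1−p₁)p₂ = 0.452343 + 0.094231 = 0.546574.

0.547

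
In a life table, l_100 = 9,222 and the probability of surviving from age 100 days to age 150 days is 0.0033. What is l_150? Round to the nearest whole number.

30

l_150 = l_100 × p = 9,222 × 0.0033 = 30.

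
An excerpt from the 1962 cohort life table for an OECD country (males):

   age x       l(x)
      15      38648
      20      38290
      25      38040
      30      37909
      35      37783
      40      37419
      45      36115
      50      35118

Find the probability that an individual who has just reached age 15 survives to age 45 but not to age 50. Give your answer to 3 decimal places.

This is the probability of reaching 45 but not 50, conditional on being alive at 15: (l(45) − l(50)) / l(15).
= (36115 − 35118) / 38648 = 997 / 38648 = 0.025797.

0.026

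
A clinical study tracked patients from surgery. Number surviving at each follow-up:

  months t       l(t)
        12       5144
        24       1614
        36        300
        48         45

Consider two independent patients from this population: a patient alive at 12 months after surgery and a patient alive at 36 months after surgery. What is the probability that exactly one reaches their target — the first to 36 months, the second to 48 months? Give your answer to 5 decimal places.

0.19082

p₁ = l(36)/l(12) = 300/5144 = 0.058320; p₂ = l(48)/l(36) = 45/300 = 0.150000.
P(exactly one) = p₁(1−p₂) + (1−p₁)p₂ = 0.049572 + 0.141252 = 0.190824.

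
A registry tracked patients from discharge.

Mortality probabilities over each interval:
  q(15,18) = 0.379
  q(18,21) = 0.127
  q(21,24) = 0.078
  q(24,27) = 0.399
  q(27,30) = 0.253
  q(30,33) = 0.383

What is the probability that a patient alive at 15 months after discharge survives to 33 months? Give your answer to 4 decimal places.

0.1385

Survival from 15 to 33 is the product of surviving each interval: (1 − 0.379) × (1 − 0.127) × (1 − 0.078) × (1 − 0.399) × (1 − 0.253) × (1 − 0.383).
= 0.621 × 0.873 × 0.922 × 0.601 × 0.747 × 0.617 = 0.138458.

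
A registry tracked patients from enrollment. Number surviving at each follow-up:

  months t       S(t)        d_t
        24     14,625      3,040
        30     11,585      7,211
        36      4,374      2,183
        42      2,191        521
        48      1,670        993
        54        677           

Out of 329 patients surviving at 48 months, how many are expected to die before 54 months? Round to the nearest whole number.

196

The relevant probability is 1 − 677/1,670 = 0.594611.
Expected number = 329 × 0.594611 = 196.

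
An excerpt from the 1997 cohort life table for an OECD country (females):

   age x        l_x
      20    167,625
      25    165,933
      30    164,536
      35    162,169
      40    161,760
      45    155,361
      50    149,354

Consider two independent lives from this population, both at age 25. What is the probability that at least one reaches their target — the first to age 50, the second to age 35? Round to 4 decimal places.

p₁ = l_50/l_25 = 149,354/165,933 = 0.900086; p₂ = l_35/l_25 = 162,169/165,933 = 0.977316.
P(at least one) = 1 − (1−p₁)(1−p₂) = 1 − 0.099914 × 0.022684 = 0.997734.

0.9977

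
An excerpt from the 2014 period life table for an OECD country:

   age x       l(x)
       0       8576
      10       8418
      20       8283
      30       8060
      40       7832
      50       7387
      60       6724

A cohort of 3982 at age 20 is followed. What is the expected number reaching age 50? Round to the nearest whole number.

3551

The relevant probability is 7387/8283 = 0.891827.
Expected number = 3982 × 0.891827 = 3551.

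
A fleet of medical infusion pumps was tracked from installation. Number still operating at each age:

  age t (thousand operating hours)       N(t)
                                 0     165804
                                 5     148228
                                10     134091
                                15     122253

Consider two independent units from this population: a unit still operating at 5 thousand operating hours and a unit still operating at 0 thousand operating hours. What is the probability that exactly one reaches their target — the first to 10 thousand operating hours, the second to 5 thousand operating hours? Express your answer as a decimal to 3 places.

0.181

p₁ = N(10)/N(5) = 134091/148228 = 0.904627; p₂ = N(5)/N(0) = 148228/165804 = 0.893995.
P(exactly one) = p₁(1−p₂) + (1−p₁)p₂ = 0.095895 + 0.085263 = 0.181158.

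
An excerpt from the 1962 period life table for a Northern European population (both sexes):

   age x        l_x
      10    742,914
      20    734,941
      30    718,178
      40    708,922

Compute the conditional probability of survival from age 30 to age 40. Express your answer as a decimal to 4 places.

0.9871

We want 10p30 = l_40/l_30.
The conditional survival probability is l_40/l_30 = 708,922/718,178 = 0.987112.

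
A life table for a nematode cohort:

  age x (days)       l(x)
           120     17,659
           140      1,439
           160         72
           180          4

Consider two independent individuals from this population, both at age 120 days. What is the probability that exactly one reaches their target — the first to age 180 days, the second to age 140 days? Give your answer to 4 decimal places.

0.0817

p₁ = l(180)/l(120) = 4/17,659 = 0.000227; p₂ = l(140)/l(120) = 1,439/17,659 = 0.081488.
P(exactly one) = p₁(1−p₂) + (1−p₁)p₂ = 0.000209 + 0.081470 = 0.081678.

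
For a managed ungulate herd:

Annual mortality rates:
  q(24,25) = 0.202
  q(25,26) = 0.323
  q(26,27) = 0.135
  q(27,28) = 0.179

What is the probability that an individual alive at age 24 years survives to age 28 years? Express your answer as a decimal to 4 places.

Survival from 24 to 28 is the product of surviving each interval: (1 − 0.202) × (1 − 0.323) × (1 − 0.135) × (1 − 0.179).
= 0.798 × 0.677 × 0.865 × 0.821 = 0.383664.

0.3837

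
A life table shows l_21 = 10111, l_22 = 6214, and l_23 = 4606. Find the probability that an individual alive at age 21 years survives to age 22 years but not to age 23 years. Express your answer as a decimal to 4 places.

This is the probability of reaching 22 but not 23, conditional on being alive at 21: (l_22 − l_23) / l_21.
= (6214 − 4606) / 10111 = 1608 / 10111 = 0.159035.

0.1590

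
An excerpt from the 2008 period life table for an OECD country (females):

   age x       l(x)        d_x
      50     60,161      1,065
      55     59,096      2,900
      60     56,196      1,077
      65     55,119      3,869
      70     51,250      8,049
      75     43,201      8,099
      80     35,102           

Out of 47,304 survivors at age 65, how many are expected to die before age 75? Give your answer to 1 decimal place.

10228.2

The relevant probability is 1 − 43,201/55,119 = 0.216223.
Expected number = 47,304 × 0.216223 = 10228.2.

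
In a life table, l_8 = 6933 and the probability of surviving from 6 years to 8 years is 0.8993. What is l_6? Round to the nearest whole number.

l_6 = l_8 / p = 6933 / 0.8993 = 7709.

7709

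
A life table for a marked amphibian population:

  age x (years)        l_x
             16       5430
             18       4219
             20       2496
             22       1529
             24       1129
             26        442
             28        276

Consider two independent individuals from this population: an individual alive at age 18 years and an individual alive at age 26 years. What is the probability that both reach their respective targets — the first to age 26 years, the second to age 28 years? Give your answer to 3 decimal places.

0.065

p₁ = l_26/l_18 = 442/4219 = 0.104764; p₂ = l_28/l_26 = 276/442 = 0.624434.
P(both) = p₁ × p₂ = 0.104764 × 0.624434 = 0.065418.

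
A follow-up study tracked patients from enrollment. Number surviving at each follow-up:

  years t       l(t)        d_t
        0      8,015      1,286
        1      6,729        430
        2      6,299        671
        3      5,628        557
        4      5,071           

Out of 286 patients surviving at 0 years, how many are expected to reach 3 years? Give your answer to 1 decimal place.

The relevant probability is 5,628/8,015 = 0.702183.
Expected number = 286 × 0.702183 = 200.8.

200.8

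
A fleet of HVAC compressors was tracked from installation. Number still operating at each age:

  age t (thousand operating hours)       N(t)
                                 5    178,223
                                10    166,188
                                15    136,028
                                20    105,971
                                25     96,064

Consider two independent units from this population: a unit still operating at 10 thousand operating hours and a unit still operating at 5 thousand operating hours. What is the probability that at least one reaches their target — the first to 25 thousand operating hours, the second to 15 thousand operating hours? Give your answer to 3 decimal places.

0.900

p₁ = N(25)/N(10) = 96,064/166,188 = 0.578044; p₂ = N(15)/N(5) = 136,028/178,223 = 0.763246.
P(at least one) = 1 − (1−p₁)(1−p₂) = 1 − 0.421956 × 0.236754 = 0.900100.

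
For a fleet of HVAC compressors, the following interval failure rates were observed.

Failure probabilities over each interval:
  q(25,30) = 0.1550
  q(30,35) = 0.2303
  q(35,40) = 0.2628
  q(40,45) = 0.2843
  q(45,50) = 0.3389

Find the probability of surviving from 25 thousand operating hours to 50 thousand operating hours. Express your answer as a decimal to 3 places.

Survival from 25 to 50 is the product of surviving each interval: (1 − 0.1550) × (1 − 0.2303) × (1 − 0.2628) × (1 − 0.2843) × (1 − 0.3389).
= 0.8450 × 0.7697 × 0.7372 × 0.7157 × 0.6611 = 0.226862.

0.227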